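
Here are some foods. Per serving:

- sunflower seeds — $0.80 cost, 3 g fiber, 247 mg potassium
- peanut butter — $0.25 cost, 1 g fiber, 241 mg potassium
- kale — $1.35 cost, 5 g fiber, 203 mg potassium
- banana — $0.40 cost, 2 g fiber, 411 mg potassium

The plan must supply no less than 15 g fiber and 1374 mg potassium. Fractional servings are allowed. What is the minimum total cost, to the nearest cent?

$3.00

A basic optimal solution has at most two foods positive. Try each food alone and each pair with both targets met exactly.
sunflower seeds only: max(15/3, 1374/247) = 5.563 servings → $4.45.
peanut butter only: max(15/1, 1374/241) = 15 servings → $3.75.
kale only: max(15/5, 1374/203) = 6.768 servings → $9.14.
banana only: max(15/2, 1374/411) = 7.5 servings → $3.00.
sunflower seeds + peanut butter with both tight: 4.708 servings and 0.8761 servings → $3.99.
sunflower seeds + kale: the both-tight solution has a negative serving — not a feasible corner.
sunflower seeds + banana with both tight: 4.624 servings and 0.5643 servings → $3.92.
peanut butter + kale with both tight: 3.817 servings and 2.237 servings → $3.97.
peanut butter + banana: intersection lies outside the first quadrant.
kale + banana with both tight: 2.072 servings and 2.32 servings → $3.73.
Cheapest feasible corner: $3.00.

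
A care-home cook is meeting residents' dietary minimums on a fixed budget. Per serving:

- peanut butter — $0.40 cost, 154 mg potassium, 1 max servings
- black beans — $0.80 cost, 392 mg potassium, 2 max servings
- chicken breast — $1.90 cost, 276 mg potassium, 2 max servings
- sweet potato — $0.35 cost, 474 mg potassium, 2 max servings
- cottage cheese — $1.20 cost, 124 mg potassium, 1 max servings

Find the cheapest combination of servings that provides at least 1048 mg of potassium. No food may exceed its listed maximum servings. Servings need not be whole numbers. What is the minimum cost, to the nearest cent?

$0.90

Cost per mg of potassium: sweet potato $0.0007, black beans $0.0020, peanut butter $0.0026, chicken breast $0.0069, cottage cheese $0.0097.
Take 2 servings of sweet potato: +948.0 mg potassium for $0.70 (total $0.70, still need 100.0 mg).
Take 0.2551 servings of black beans: +100.0 mg potassium for $0.20 (total $0.90, still need 0.0 mg).
Greedy by cheapest-per-mg is optimal for a single linear constraint, so the minimum cost is $0.90.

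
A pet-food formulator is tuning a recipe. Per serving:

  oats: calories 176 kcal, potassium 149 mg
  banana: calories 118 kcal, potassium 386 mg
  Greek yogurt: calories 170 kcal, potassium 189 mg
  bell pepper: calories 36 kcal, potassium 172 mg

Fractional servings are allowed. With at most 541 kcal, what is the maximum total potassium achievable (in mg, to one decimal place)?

Potassium per kcal: bell pepper 4.778, banana 3.271, Greek yogurt 1.112, oats 0.8466.
With no serving limits, spend the whole calories allowance on bell pepper: 541 kcal / 36 kcal × 172 mg = 2584.8 mg.

2584.8 mg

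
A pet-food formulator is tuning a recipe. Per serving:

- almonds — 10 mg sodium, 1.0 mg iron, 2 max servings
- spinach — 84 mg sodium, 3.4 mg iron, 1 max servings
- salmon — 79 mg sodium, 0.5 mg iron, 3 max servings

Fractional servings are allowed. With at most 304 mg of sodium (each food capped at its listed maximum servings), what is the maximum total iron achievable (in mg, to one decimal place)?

Iron per mg sodium: almonds 0.1, spinach 0.04048, salmon 0.006329.
Take 2 servings of almonds: uses 20 mg sodium, +2.0 mg iron (running total 2.0 mg).
Take 1 serving of spinach: uses 84 mg sodium, +3.4 mg iron (running total 5.4 mg).
Take 2.532 servings of salmon: uses 200 mg sodium, +1.3 mg iron (running total 6.7 mg).
Greedy by best ratio exhausts the sodium allowance optimally: 6.7 mg.

6.7 mg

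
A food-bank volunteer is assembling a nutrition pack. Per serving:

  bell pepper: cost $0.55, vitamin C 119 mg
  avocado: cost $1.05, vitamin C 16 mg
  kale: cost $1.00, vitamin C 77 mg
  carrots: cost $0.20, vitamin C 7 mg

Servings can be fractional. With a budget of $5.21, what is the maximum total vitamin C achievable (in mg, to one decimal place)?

Vitamin C per dollar: bell pepper 216.4, kale 77, carrots 35, avocado 15.24.
With no serving limits, spend the whole cost allowance on bell pepper: $5.21 / $0.55 × 119 mg = 1127.3 mg.

1127.3 mg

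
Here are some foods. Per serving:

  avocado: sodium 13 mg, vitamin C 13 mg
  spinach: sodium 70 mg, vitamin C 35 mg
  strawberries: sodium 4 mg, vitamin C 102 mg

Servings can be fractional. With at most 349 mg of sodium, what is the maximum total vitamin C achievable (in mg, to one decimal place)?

8899.5 mg

Vitamin C per mg sodium: strawberries 25.5, avocado 1, spinach 0.5.
With no serving limits, spend the whole sodium allowance on strawberries: 349 mg / 4 mg × 102 mg = 8899.5 mg.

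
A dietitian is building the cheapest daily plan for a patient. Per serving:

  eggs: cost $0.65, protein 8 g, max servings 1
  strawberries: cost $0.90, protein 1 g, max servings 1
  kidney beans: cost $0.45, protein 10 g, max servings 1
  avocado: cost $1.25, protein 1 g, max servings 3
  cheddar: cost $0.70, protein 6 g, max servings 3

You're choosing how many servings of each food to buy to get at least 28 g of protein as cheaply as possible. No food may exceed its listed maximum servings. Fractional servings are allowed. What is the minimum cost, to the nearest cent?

Cost per g of protein: kidney beans $0.0450, eggs $0.0813, cheddar $0.1167, strawberries $0.9000, avocado $1.2500.
Take 1 serving of kidney beans: +10.0 g protein for $0.45 (total $0.45, still need 18.0 g).
Take 1 serving of eggs: +8.0 g protein for $0.65 (total $1.10, still need 10.0 g).
Take 1.667 servings of cheddar: +10.0 g protein for $1.17 (total $2.27, still need 0.0 g).
Greedy by cheapest-per-g is optimal for a single linear constraint, so the minimum cost is $2.27.

$2.27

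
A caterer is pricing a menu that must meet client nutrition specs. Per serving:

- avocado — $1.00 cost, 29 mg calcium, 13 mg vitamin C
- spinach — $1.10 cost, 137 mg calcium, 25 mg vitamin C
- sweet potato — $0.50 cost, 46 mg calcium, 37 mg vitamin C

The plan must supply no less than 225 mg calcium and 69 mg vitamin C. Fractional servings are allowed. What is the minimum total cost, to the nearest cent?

$1.93

Compare the cost at each extreme point of the feasible region.
avocado only: max(225/29, 69/13) = 7.759 servings → $7.76.
spinach only: max(225/137, 69/25) = 2.76 servings → $3.04.
sweet potato only: max(225/46, 69/37) = 4.891 servings → $2.45.
avocado + spinach with both tight: 3.625 servings and 0.875 servings → $4.59.
avocado + sweet potato: the both-tight solution has a negative serving — not a feasible corner.
spinach + sweet potato with both tight: 1.314 servings and 0.9768 servings → $1.93.
Cheapest feasible corner: $1.93.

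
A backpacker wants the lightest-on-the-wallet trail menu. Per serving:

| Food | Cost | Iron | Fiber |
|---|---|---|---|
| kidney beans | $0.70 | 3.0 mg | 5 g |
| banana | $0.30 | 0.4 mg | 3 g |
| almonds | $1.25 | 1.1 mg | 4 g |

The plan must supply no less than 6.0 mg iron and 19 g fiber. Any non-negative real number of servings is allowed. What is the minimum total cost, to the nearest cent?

Check every corner: each single food scaled to meet both minima, and each pair solved so both constraints bind.
kidney beans only: max(6.0/3.0, 19/5) = 3.8 servings → $2.66.
banana only: max(6.0/0.4, 19/3) = 15 servings → $4.50.
almonds only: max(6.0/1.1, 19/4) = 5.455 servings → $6.82.
kidney beans + banana with both tight: 1.486 servings and 3.857 servings → $2.20.
kidney beans + almonds with both tight: 0.4769 servings and 4.154 servings → $5.53.
banana + almonds with both targets exact would need a negative amount; discard.
So the least-cost plan costs $2.20.

$2.20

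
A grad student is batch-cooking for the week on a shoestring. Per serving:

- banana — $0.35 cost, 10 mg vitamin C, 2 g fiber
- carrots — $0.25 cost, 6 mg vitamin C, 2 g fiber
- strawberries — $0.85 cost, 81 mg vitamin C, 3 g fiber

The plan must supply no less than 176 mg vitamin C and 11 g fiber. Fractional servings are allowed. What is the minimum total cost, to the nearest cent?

The cheapest plan sits at a corner of the feasible region — with two constraints it uses at most two foods.
banana only: max(176/10, 11/2) = 17.6 servings → $6.16.
carrots only: max(176/6, 11/2) = 29.33 servings → $7.33.
strawberries only: max(176/81, 11/3) = 3.667 servings → $3.12.
banana + carrots: intersection lies outside the first quadrant.
banana + strawberries with both tight: 2.75 servings and 1.833 servings → $2.52.
carrots + strawberries with both tight: 2.521 servings and 1.986 servings → $2.32.
Cheapest feasible corner: $2.32.

$2.32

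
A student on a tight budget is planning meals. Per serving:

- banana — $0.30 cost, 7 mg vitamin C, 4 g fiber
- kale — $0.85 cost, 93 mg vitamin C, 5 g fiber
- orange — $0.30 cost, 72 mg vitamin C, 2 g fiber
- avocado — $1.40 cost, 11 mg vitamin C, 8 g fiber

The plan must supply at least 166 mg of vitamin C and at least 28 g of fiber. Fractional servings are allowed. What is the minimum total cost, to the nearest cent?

This is a tiny linear program; its minimum lies at a vertex of the feasible set. List the vertices and price them.
banana only: max(166/7, 28/4) = 23.71 servings → $7.11.
kale only: max(166/93, 28/5) = 5.6 servings → $4.76.
orange only: max(166/72, 28/2) = 14 servings → $4.20.
avocado only: max(166/11, 28/8) = 15.09 servings → $21.13.
banana + kale with both tight: 5.264 servings and 1.389 servings → $2.76.
banana + orange with both tight: 6.146 servings and 1.708 servings → $2.36.
banana + avocado: the both-tight solution has a negative serving — not a feasible corner.
kale + orange: intersection lies outside the first quadrant.
kale + avocado with both tight: 1.48 servings and 2.575 servings → $4.86.
orange + avocado with both tight: 1.841 servings and 3.04 servings → $4.81.
The minimum over all feasible corners is $2.36.

$2.36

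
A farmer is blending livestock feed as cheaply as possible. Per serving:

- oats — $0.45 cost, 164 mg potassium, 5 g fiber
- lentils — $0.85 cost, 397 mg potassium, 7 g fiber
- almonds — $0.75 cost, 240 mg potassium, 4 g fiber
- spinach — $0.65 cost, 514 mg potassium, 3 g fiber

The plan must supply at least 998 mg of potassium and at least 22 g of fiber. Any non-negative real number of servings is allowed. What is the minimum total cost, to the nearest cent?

Two binding constraints pin down two serving amounts, so the optimal mix uses at most two foods. The candidates are each food alone (scaled to the tighter of potassium/fiber) and each pair with both constraints tight.
oats only: max(998/164, 22/5) = 6.085 servings → $2.74.
lentils only: max(998/397, 22/7) = 3.143 servings → $2.67.
almonds only: max(998/240, 22/4) = 5.5 servings → $4.12.
spinach only: max(998/514, 22/3) = 7.333 servings → $4.77.
oats + lentils with both tight: 2.088 servings and 1.651 servings → $2.34.
oats + almonds with both tight: 2.368 servings and 2.54 servings → $2.97.
oats + spinach with both tight: 4.001 servings and 0.6651 servings → $2.23.
lentils + almonds: the both-tight solution has a negative serving — not a feasible corner.
lentils + spinach: intersection lies outside the first quadrant.
almonds + spinach: the both-tight solution has a negative serving — not a feasible corner.
So the least-cost plan costs $2.23.

$2.23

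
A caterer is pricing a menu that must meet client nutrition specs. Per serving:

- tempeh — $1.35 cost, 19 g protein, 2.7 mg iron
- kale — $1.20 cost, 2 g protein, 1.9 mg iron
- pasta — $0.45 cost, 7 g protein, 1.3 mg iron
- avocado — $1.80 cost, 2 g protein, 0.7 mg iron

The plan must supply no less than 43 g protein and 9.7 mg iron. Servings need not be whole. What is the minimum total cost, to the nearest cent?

$3.36

An LP optimum is at a vertex; with two nutrient constraints at most two foods are used. Check each candidate.
tempeh only: max(43/19, 9.7/2.7) = 3.593 servings → $4.85.
kale only: max(43/2, 9.7/1.9) = 21.5 servings → $25.80.
pasta only: max(43/7, 9.7/1.3) = 7.462 servings → $3.36.
avocado only: max(43/2, 9.7/0.7) = 21.5 servings → $38.70.
tempeh + kale with both tight: 2.029 servings and 2.221 servings → $5.41.
tempeh + pasta: intersection lies outside the first quadrant.
tempeh + avocado with both tight: 1.354 servings and 8.633 servings → $17.37.
kale + pasta with both tight: 1.121 servings and 5.822 servings → $3.97.
kale + avocado: the both-tight solution has a negative serving — not a feasible corner.
pasta + avocado with both tight: 4.652 servings and 5.217 servings → $11.48.
The minimum over all feasible corners is $3.36.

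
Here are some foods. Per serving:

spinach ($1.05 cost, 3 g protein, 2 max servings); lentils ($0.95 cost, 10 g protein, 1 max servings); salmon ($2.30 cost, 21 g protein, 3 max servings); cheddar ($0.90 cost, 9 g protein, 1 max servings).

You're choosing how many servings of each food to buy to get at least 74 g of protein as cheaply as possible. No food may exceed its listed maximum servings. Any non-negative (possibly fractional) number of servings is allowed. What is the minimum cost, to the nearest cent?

$7.87

Cost per g of protein: lentils $0.0950, cheddar $0.1000, salmon $0.1095, spinach $0.3500.
Take 1 serving of lentils: +10.0 g protein for $0.95 (total $0.95, still need 64.0 g).
Take 1 serving of cheddar: +9.0 g protein for $0.90 (total $1.85, still need 55.0 g).
Take 2.619 servings of salmon: +55.0 g protein for $6.02 (total $7.87, still need 0.0 g).
Filling from the cheapest source first is optimal under one linear minimum: $7.87.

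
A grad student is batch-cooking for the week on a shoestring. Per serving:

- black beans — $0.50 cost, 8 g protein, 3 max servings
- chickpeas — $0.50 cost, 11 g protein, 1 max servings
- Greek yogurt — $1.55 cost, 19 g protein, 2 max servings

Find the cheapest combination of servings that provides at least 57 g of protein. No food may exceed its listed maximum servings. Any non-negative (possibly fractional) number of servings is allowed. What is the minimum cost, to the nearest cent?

Cost per g of protein: chickpeas $0.0455, black beans $0.0625, Greek yogurt $0.0816.
Take 1 serving of chickpeas: +11.0 g protein for $0.50 (total $0.50, still need 46.0 g).
Take 3 servings of black beans: +24.0 g protein for $1.50 (total $2.00, still need 22.0 g).
Take 1.158 servings of Greek yogurt: +22.0 g protein for $1.79 (total $3.79, still need 0.0 g).
Greedy by cheapest-per-g is optimal for a single linear constraint, so the minimum cost is $3.79.

$3.79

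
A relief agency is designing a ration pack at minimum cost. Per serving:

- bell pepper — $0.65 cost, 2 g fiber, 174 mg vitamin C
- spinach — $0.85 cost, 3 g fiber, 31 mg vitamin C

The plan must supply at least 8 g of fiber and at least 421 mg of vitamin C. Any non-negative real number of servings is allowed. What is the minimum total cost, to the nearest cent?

$2.45

Minimising a linear cost over {fiber ≥ 8, vitamin C ≥ 421, servings ≥ 0} — the optimum is at a vertex, using one or two foods.
bell pepper only: max(8/2, 421/174) = 4 servings → $2.60.
spinach only: max(8/3, 421/31) = 13.58 servings → $11.54.
bell pepper + spinach with both tight: 2.207 servings and 1.196 servings → $2.45.
So the least-cost plan costs $2.45.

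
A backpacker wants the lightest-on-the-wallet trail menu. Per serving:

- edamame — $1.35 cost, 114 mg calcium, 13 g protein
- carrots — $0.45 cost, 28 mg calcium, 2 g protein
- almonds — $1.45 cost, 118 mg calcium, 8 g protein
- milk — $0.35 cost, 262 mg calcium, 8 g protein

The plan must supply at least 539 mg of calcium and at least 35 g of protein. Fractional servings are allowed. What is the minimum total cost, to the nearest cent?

$1.53

Compare the cost at each extreme point of the feasible region.
edamame only: max(539/114, 35/13) = 4.728 servings → $6.38.
carrots only: max(539/28, 35/2) = 19.25 servings → $8.66.
almonds only: max(539/118, 35/8) = 4.568 servings → $6.62.
milk only: max(539/262, 35/8) = 4.375 servings → $1.53.
edamame + carrots: the both-tight solution has a negative serving — not a feasible corner.
edamame + almonds: intersection lies outside the first quadrant.
edamame + milk with both tight: 1.948 servings and 1.21 servings → $3.05.
carrots + almonds with both targets exact would need a negative amount; discard.
carrots + milk with both tight: 16.19 servings and 0.3267 servings → $7.40.
almonds + milk with both tight: 4.217 servings and 0.158 servings → $6.17.
Cheapest feasible corner: $1.53.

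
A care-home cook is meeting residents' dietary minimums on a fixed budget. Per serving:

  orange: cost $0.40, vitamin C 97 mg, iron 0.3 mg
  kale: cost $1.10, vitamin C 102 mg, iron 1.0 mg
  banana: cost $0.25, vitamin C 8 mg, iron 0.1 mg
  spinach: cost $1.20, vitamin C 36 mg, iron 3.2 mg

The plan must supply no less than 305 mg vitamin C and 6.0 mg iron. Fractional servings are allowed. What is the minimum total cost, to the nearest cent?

$2.98

Minimising a linear cost over {vitamin C ≥ 305, iron ≥ 6.0, servings ≥ 0} — the optimum is at a vertex, using one or two foods.
orange only: max(305/97, 6.0/0.3) = 20 servings → $8.00.
kale only: max(305/102, 6.0/1.0) = 6 servings → $6.60.
banana only: max(305/8, 6.0/0.1) = 60 servings → $15.00.
spinach only: max(305/36, 6.0/3.2) = 8.472 servings → $10.17.
orange + kale: intersection lies outside the first quadrant.
orange + banana with both targets exact would need a negative amount; discard.
orange + spinach with both tight: 2.537 servings and 1.637 servings → $2.98.
kale + banana: intersection lies outside the first quadrant.
kale + spinach with both tight: 2.617 servings and 1.057 servings → $4.15.
banana + spinach with both tight: 34.55 servings and 0.7955 servings → $9.59.
Cheapest feasible corner: $2.98.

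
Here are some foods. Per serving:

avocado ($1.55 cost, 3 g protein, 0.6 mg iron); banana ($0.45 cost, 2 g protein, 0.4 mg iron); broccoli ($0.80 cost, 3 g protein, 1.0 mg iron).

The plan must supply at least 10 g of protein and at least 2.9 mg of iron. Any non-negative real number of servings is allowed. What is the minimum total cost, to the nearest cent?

$2.53

avocado only: max(10/3, 2.9/0.6) = 4.833 servings → $7.49.
banana only: max(10/2, 2.9/0.4) = 7.25 servings → $3.26.
broccoli only: max(10/3, 2.9/1.0) = 3.333 servings → $2.67.
avocado + banana (both tight): parallel constraints — no distinct corner.
avocado + broccoli with both tight: 1.083 servings and 2.25 servings → $3.48.
banana + broccoli with both tight: 1.625 servings and 2.25 servings → $2.53.
The minimum over all feasible corners is $2.53.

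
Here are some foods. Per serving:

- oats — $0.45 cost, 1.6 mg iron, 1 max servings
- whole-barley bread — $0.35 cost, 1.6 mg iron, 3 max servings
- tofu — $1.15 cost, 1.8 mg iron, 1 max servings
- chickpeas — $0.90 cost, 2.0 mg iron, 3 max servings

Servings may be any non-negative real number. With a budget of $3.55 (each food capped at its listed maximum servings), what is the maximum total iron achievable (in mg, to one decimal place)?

Iron per dollar: whole-barley bread 4.571, oats 3.556, chickpeas 2.222, tofu 1.565.
Take 3 servings of whole-barley bread: spends $1.05, +4.8 mg iron (running total 4.8 mg).
Take 1 serving of oats: spends $0.45, +1.6 mg iron (running total 6.4 mg).
Take 2.278 servings of chickpeas: spends $2.05, +4.6 mg iron (running total 11.0 mg).
Filling greedily by iron-per-dollar is optimal for one linear limit, giving 11.0 mg.

11.0 mg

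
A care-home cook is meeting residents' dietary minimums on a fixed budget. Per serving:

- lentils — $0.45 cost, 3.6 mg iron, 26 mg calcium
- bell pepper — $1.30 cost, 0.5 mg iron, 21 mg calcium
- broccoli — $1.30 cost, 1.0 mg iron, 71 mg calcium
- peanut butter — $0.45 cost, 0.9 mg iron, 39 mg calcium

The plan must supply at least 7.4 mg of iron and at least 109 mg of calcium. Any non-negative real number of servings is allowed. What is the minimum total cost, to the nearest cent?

This is a tiny linear program; its minimum lies at a vertex of the feasible set. List the vertices and price them.
lentils only: max(7.4/3.6, 109/26) = 4.192 servings → $1.89.
bell pepper only: max(7.4/0.5, 109/21) = 14.8 servings → $19.24.
broccoli only: max(7.4/1.0, 109/71) = 7.4 servings → $9.62.
peanut butter only: max(7.4/0.9, 109/39) = 8.222 servings → $3.70.
lentils + bell pepper with both tight: 1.612 servings and 3.195 servings → $4.88.
lentils + broccoli with both tight: 1.814 servings and 0.8711 servings → $1.95.
lentils + peanut butter with both tight: 1.628 servings and 1.709 servings → $1.50.
bell pepper + broccoli with both targets exact would need a negative amount; discard.
bell pepper + peanut butter: intersection lies outside the first quadrant.
broccoli + peanut butter: intersection lies outside the first quadrant.
So the least-cost plan costs $1.50.

$1.50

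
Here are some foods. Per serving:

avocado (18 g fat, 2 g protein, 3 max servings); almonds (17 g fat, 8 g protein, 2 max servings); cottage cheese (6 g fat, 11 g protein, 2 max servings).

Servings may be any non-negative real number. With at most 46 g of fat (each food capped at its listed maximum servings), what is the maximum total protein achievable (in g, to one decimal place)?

Protein per g fat: cottage cheese 1.833, almonds 0.4706, avocado 0.1111.
Take 2 servings of cottage cheese: uses 12 g fat, +22.0 g protein (running total 22.0 g).
Take 2 servings of almonds: uses 34 g fat, +16.0 g protein (running total 38.0 g).
Greedy by best ratio exhausts the fat allowance optimally: 38.0 g.

38.0 g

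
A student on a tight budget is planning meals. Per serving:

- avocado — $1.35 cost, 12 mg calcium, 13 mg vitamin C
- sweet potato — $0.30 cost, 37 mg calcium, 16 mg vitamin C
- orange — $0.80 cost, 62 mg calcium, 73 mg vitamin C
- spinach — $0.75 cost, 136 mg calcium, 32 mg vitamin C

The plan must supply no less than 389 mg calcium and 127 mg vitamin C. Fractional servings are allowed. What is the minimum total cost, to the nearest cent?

Compare the cost at each extreme point of the feasible region.
avocado only: max(389/12, 127/13) = 32.42 servings → $43.76.
sweet potato only: max(389/37, 127/16) = 10.51 servings → $3.15.
orange only: max(389/62, 127/73) = 6.274 servings → $5.02.
spinach only: max(389/136, 127/32) = 3.969 servings → $2.98.
avocado + sweet potato: the both-tight solution has a negative serving — not a feasible corner.
avocado + orange: the both-tight solution has a negative serving — not a feasible corner.
avocado + spinach with both tight: 3.486 servings and 2.553 servings → $6.62.
sweet potato + orange: intersection lies outside the first quadrant.
sweet potato + spinach with both tight: 4.863 servings and 1.537 servings → $2.61.
orange + spinach with both tight: 0.6073 servings and 2.583 servings → $2.42.
Cheapest feasible corner: $2.42.

$2.42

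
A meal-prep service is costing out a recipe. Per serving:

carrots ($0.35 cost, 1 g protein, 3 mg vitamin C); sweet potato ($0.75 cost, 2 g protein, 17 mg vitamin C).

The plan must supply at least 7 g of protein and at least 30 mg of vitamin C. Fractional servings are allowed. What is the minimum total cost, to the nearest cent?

With two linear requirements the optimum uses one or two foods; enumerate the corners.
carrots only: max(7/1, 30/3) = 10 servings → $3.50.
sweet potato only: max(7/2, 30/17) = 3.5 servings → $2.62.
carrots + sweet potato with both tight: 5.364 servings and 0.8182 servings → $2.49.
The minimum over all feasible corners is $2.49.

$2.49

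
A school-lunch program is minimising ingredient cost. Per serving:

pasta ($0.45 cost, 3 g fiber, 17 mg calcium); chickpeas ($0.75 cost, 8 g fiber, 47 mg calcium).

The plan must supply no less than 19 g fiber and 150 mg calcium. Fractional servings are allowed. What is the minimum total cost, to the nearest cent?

An LP optimum is at a vertex; with two nutrient constraints at most two foods are used. Check each candidate.
pasta only: max(19/3, 150/17) = 8.824 servings → $3.97.
chickpeas only: max(19/8, 150/47) = 3.191 servings → $2.39.
pasta + chickpeas: the both-tight solution has a negative serving — not a feasible corner.
So the least-cost plan costs $2.39.

$2.39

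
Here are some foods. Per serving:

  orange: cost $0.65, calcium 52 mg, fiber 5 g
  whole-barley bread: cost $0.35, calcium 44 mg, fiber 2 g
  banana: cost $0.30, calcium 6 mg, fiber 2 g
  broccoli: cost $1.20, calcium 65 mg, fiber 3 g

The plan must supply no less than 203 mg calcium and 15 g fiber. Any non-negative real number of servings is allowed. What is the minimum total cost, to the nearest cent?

$2.13

The cheapest plan sits at a corner of the feasible region — with two constraints it uses at most two foods.
orange only: max(203/52, 15/5) = 3.904 servings → $2.54.
whole-barley bread only: max(203/44, 15/2) = 7.5 servings → $2.62.
banana only: max(203/6, 15/2) = 33.83 servings → $10.15.
broccoli only: max(203/65, 15/3) = 5 servings → $6.00.
orange + whole-barley bread with both tight: 2.19 servings and 2.026 servings → $2.13.
orange + banana: intersection lies outside the first quadrant.
orange + broccoli with both tight: 2.166 servings and 1.391 servings → $3.08.
whole-barley bread + banana with both tight: 4.158 servings and 3.342 servings → $2.46.
whole-barley bread + broccoli: the both-tight solution has a negative serving — not a feasible corner.
banana + broccoli with both tight: 3.268 servings and 2.821 servings → $4.37.
The minimum over all feasible corners is $2.13.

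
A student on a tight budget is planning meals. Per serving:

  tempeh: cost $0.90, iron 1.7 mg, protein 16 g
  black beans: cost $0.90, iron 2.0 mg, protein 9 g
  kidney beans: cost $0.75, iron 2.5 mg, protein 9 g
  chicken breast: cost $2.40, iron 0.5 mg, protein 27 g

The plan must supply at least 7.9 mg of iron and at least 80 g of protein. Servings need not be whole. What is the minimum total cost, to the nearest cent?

$4.50

An LP optimum is at a vertex; with two nutrient constraints at most two foods are used. Check each candidate.
tempeh only: max(7.9/1.7, 80/16) = 5 servings → $4.50.
black beans only: max(7.9/2.0, 80/9) = 8.889 servings → $8.00.
kidney beans only: max(7.9/2.5, 80/9) = 8.889 servings → $6.67.
chicken breast only: max(7.9/0.5, 80/27) = 15.8 servings → $37.92.
tempeh + black beans with both targets exact would need a negative amount; discard.
tempeh + kidney beans with both targets exact would need a negative amount; discard.
tempeh + chicken breast with both tight: 4.573 servings and 0.2533 servings → $4.72.
black beans + kidney beans: intersection lies outside the first quadrant.
black beans + chicken breast with both tight: 3.501 servings and 1.796 servings → $7.46.
kidney beans + chicken breast with both tight: 2.751 servings and 2.046 servings → $6.97.
The minimum over all feasible corners is $4.50.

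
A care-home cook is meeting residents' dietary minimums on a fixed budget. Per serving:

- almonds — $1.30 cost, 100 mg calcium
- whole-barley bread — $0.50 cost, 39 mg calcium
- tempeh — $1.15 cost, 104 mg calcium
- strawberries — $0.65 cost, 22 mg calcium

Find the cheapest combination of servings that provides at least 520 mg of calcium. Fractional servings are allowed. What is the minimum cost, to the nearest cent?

$5.75

Cost per mg of calcium: tempeh $0.0111, whole-barley bread $0.0128, almonds $0.0130, strawberries $0.0295.
With no serving limits, use only tempeh: 520 mg / 104 mg = 5 servings × $1.15 = $5.75.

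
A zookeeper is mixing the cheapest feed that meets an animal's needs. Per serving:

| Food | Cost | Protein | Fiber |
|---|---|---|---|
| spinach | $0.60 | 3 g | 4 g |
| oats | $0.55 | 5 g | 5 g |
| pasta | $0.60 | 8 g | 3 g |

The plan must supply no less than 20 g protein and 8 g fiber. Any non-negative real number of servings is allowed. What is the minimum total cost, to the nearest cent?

$1.53

With two linear requirements the optimum uses one or two foods; enumerate the corners.
spinach only: max(20/3, 8/4) = 6.667 servings → $4.00.
oats only: max(20/5, 8/5) = 4 servings → $2.20.
pasta only: max(20/8, 8/3) = 2.667 servings → $1.60.
spinach + oats: intersection lies outside the first quadrant.
spinach + pasta with both tight: 0.1739 servings and 2.435 servings → $1.57.
oats + pasta with both tight: 0.16 servings and 2.4 servings → $1.53.
The minimum over all feasible corners is $1.53.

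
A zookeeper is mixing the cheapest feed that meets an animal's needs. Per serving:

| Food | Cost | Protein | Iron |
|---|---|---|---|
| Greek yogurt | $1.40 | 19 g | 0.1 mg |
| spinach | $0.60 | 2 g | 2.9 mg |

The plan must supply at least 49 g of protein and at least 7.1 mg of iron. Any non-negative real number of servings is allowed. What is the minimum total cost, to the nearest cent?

With two linear requirements the optimum uses one or two foods; enumerate the corners.
Greek yogurt only: max(49/19, 7.1/0.1) = 71 servings → $99.40.
spinach only: max(49/2, 7.1/2.9) = 24.5 servings → $14.70.
Greek yogurt + spinach with both tight: 2.33 servings and 2.368 servings → $4.68.
The minimum over all feasible corners is $4.68.

$4.68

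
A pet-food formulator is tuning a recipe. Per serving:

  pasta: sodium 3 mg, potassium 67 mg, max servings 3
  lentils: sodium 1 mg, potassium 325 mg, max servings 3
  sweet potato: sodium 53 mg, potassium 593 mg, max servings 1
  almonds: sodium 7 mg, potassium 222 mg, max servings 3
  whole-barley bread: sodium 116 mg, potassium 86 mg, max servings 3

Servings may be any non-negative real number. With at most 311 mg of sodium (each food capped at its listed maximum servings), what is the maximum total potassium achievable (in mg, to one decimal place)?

Potassium per mg sodium: lentils 325, almonds 31.71, pasta 22.33, sweet potato 11.19, whole-barley bread 0.7414.
Take 3 servings of lentils: uses 3 mg sodium, +975.0 mg potassium (running total 975.0 mg).
Take 3 servings of almonds: uses 21 mg sodium, +666.0 mg potassium (running total 1641.0 mg).
Take 3 servings of pasta: uses 9 mg sodium, +201.0 mg potassium (running total 1842.0 mg).
Take 1 serving of sweet potato: uses 53 mg sodium, +593.0 mg potassium (running total 2435.0 mg).
Take 1.94 servings of whole-barley bread: uses 225 mg sodium, +166.8 mg potassium (running total 2601.8 mg).
Greedy by best ratio exhausts the sodium allowance optimally: 2601.8 mg.

2601.8 mg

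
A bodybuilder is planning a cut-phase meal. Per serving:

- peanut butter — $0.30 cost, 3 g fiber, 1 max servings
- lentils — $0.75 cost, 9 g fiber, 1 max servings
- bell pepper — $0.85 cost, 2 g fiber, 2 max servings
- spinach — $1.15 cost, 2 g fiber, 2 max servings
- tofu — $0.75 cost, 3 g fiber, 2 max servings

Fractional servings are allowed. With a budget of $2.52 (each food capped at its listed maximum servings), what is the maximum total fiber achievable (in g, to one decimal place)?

Fiber per dollar: lentils 12, peanut butter 10, tofu 4, bell pepper 2.353, spinach 1.739.
Take 1 serving of lentils: spends $0.75, +9.0 g fiber (running total 9.0 g).
Take 1 serving of peanut butter: spends $0.30, +3.0 g fiber (running total 12.0 g).
Take 1.96 servings of tofu: spends $1.47, +5.9 g fiber (running total 17.9 g).
Filling greedily by fiber-per-dollar is optimal for one linear limit, giving 17.9 g.

17.9 g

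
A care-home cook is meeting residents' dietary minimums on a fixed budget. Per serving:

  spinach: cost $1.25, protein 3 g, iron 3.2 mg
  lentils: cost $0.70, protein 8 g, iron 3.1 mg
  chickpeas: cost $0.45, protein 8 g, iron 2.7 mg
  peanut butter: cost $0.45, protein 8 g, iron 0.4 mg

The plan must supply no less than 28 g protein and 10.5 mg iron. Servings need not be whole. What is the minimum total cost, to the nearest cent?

$1.75

spinach only: max(28/3, 10.5/3.2) = 9.333 servings → $11.67.
lentils only: max(28/8, 10.5/3.1) = 3.5 servings → $2.45.
chickpeas only: max(28/8, 10.5/2.7) = 3.889 servings → $1.75.
peanut butter only: max(28/8, 10.5/0.4) = 26.25 servings → $11.81.
spinach + lentils with both targets exact would need a negative amount; discard.
spinach + chickpeas with both tight: 0.48 servings and 3.32 servings → $2.09.
spinach + peanut butter with both tight: 2.984 servings and 2.381 servings → $4.80.
lentils + chickpeas with both tight: 2.625 servings and 0.875 servings → $2.23.
lentils + peanut butter with both tight: 3.37 servings and 0.1296 servings → $2.42.
chickpeas + peanut butter with both targets exact would need a negative amount; discard.
Cheapest feasible corner: $1.75.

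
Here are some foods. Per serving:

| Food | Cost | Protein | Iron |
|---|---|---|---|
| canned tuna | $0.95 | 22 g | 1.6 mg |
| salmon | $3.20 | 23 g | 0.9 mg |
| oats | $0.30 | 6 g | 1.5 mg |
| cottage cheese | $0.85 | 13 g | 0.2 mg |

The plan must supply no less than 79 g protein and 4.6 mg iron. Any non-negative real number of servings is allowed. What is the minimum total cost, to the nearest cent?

$3.41

Compare the cost at each extreme point of the feasible region.
canned tuna only: max(79/22, 4.6/1.6) = 3.591 servings → $3.41.
salmon only: max(79/23, 4.6/0.9) = 5.111 servings → $16.36.
oats only: max(79/6, 4.6/1.5) = 13.17 servings → $3.95.
cottage cheese only: max(79/13, 4.6/0.2) = 23 servings → $19.55.
canned tuna + salmon with both tight: 2.041 servings and 1.482 servings → $6.68.
canned tuna + oats: intersection lies outside the first quadrant.
canned tuna + cottage cheese with both tight: 2.683 servings and 1.537 servings → $3.85.
salmon + oats with both tight: 3.124 servings and 1.192 servings → $10.35.
salmon + cottage cheese with both targets exact would need a negative amount; discard.
oats + cottage cheese with both tight: 2.404 servings and 4.967 servings → $4.94.
Cheapest feasible corner: $3.41.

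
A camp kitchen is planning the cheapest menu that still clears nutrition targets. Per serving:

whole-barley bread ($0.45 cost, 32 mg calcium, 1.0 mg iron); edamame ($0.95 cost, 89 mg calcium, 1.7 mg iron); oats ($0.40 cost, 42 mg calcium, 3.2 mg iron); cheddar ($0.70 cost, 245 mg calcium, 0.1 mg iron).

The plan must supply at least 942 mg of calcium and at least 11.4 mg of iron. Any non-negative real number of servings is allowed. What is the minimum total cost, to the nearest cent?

Compare the cost at each extreme point of the feasible region.
whole-barley bread only: max(942/32, 11.4/1.0) = 29.44 servings → $13.25.
edamame only: max(942/89, 11.4/1.7) = 10.58 servings → $10.06.
oats only: max(942/42, 11.4/3.2) = 22.43 servings → $8.97.
cheddar only: max(942/245, 11.4/0.1) = 114 servings → $79.80.
whole-barley bread + edamame with both targets exact would need a negative amount; discard.
whole-barley bread + oats: the both-tight solution has a negative serving — not a feasible corner.
whole-barley bread + cheddar with both tight: 11.16 servings and 2.387 servings → $6.69.
edamame + oats with both targets exact would need a negative amount; discard.
edamame + cheddar with both tight: 6.621 servings and 1.44 servings → $7.30.
oats + cheddar with both tight: 3.461 servings and 3.252 servings → $3.66.
The minimum over all feasible corners is $3.66.

$3.66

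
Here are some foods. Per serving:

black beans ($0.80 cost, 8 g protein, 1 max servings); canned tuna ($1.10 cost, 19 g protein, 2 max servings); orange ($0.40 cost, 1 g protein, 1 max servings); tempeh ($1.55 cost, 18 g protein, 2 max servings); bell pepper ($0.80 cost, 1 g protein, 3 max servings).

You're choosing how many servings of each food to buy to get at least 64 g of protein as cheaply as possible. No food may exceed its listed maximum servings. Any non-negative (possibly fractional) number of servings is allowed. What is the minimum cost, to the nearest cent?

Cost per g of protein: canned tuna $0.0579, tempeh $0.0861, black beans $0.1000, orange $0.4000, bell pepper $0.8000.
Take 2 servings of canned tuna: +38.0 g protein for $2.20 (total $2.20, still need 26.0 g).
Take 1.444 servings of tempeh: +26.0 g protein for $2.24 (total $4.44, still need 0.0 g).
Filling from the cheapest source first is optimal under one linear minimum: $4.44.

$4.44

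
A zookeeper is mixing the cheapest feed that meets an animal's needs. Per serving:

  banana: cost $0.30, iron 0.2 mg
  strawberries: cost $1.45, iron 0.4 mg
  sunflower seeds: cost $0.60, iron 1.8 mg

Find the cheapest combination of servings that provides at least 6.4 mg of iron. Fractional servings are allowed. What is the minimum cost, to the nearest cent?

$2.13

Cost per mg of iron: sunflower seeds $0.3333, banana $1.5000, strawberries $3.6250.
With no serving limits, use only sunflower seeds: 6.4 mg / 1.8 mg = 3.556 servings × $0.60 = $2.13.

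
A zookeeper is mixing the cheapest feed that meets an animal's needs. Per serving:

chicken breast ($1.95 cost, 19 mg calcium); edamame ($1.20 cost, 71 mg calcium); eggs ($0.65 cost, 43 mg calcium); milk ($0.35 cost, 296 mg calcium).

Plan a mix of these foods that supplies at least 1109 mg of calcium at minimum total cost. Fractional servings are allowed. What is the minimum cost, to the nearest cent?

Cost per mg of calcium: milk $0.0012, eggs $0.0151, edamame $0.0169, chicken breast $0.1026.
With no serving limits, use only milk: 1109 mg / 296 mg = 3.747 servings × $0.35 = $1.31.

$1.31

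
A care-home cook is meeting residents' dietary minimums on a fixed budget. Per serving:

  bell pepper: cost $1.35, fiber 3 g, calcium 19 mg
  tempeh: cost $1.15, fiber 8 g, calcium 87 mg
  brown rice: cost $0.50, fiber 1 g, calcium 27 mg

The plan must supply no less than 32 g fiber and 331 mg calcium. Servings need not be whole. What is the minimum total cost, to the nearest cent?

An LP optimum is at a vertex; with two nutrient constraints at most two foods are used. Check each candidate.
bell pepper only: max(32/3, 331/19) = 17.42 servings → $23.52.
tempeh only: max(32/8, 331/87) = 4 servings → $4.60.
brown rice only: max(32/1, 331/27) = 32 servings → $16.00.
bell pepper + tempeh with both tight: 1.248 servings and 3.532 servings → $5.75.
bell pepper + brown rice with both tight: 8.597 servings and 6.21 servings → $14.71.
tempeh + brown rice: intersection lies outside the first quadrant.
So the least-cost plan costs $4.60.

$4.60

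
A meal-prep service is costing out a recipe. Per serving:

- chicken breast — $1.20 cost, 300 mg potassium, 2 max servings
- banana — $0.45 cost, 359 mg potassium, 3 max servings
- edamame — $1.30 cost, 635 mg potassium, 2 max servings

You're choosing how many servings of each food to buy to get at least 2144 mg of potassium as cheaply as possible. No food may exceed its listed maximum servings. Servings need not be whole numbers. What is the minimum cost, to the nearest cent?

$3.53

Cost per mg of potassium: banana $0.0013, edamame $0.0020, chicken breast $0.0040.
Take 3 servings of banana: +1077.0 mg potassium for $1.35 (total $1.35, still need 1067.0 mg).
Take 1.68 servings of edamame: +1067.0 mg potassium for $2.18 (total $3.53, still need 0.0 mg).
Greedy by cheapest-per-mg is optimal for a single linear constraint, so the minimum cost is $3.53.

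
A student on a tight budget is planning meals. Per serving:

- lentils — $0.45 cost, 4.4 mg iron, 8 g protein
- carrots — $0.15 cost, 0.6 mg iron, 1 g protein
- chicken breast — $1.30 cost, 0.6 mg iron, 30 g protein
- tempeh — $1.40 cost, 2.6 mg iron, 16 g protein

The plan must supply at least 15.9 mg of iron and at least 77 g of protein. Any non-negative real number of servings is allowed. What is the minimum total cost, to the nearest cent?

lentils only: max(15.9/4.4, 77/8) = 9.625 servings → $4.33.
carrots only: max(15.9/0.6, 77/1) = 77 servings → $11.55.
chicken breast only: max(15.9/0.6, 77/30) = 26.5 servings → $34.45.
tempeh only: max(15.9/2.6, 77/16) = 6.115 servings → $8.56.
lentils + carrots: the both-tight solution has a negative serving — not a feasible corner.
lentils + chicken breast with both tight: 3.387 servings and 1.664 servings → $3.69.
lentils + tempeh with both tight: 1.093 servings and 4.266 servings → $6.46.
carrots + chicken breast with both tight: 24.76 servings and 1.741 servings → $5.98.
carrots + tempeh with both tight: 7.743 servings and 4.329 servings → $7.22.
chicken breast + tempeh: the both-tight solution has a negative serving — not a feasible corner.
Cheapest feasible corner: $3.69.

$3.69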